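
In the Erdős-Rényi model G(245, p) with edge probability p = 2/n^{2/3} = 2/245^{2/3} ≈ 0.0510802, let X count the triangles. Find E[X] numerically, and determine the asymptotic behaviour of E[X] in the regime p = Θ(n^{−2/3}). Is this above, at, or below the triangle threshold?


Number of potential triangles: C(245, 3) = 2421090.
Each occurs with probability p³ ≈ (0.0510802)³ ≈ 1.33277801e-04.
By linearity: E[X] = C(245, 3)·p³ ≈ 2421090 · 1.33277801e-04 ≈ 322.677551.
Since α = 2/3 < 1, p = c/n^{2/3} ≫ 1/n is above the triangle threshold p ~ 1/n. Asymptotically E[X] ~ (c³/6)·n^{3(1−α)} = (2³/6)·n^{1} → ∞; triangles are abundant w.h.p.

E[X] ≈ 322.677551; in regime p = Θ(1/n^{2/3}) E[X] diverges (above the triangle threshold p ~ 1/n).


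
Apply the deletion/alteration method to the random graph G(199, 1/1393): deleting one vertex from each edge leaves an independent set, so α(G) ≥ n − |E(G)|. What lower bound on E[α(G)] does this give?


E[|E(G)|] = C(199, 2)·p = 19701 · (1/1393) = 99/7.
E[α(G)] ≥ n − E[|E(G)|] = 199 − 99/7 = 1294/7.
Numerically: ≈ 184.857143.
(This is only a lower bound; the true E[α(G)] may be larger.)

E[α(G)] ≥ 1294/7 ≈ 184.857143.


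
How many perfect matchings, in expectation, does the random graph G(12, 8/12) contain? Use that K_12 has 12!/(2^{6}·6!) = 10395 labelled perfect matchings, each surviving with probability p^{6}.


K_12 has 12!/(2^{6}·6!) = 10395 labelled perfect matchings.
For each such perfect matching H, let X_H = 1 if all 6 edges of H are present in G. Then P[X_H = 1] = p^{6} = (2/3)^{6} = 64/729.
By linearity of expectation: E[X] = Σ_H E[X_H] = 10395 · p^{6} = 10395 · 64/729 = 24640/27.
Numerically: E[X] ≈ 913.

E[X] = 10395 · (2/3)^{6} = 24640/27 ≈ 913.


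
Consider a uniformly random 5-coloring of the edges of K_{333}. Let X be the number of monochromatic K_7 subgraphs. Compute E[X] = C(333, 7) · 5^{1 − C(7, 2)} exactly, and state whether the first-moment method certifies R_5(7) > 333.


E[X] = C(333, 7) · 5^{1 − 21} = 84549532139028 · 5^{−20} = 84549532139028/95367431640625.
As a reduced fraction: E[X] = 84549532139028/95367431640625 ≈ 0.8866.
Is E[X] < 1? YES.
Since E[X] < 1, there exists a 5-coloring of K_{333} with no monochromatic K_7; hence R_5(7) > 333.

E[X] = 84549532139028/95367431640625 ≈ 0.8866; E[X] < 1, so R_5(7) > 333.


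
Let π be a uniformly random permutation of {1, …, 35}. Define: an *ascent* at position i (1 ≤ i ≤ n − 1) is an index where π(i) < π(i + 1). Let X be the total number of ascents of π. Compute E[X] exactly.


Write X = Σ X_I over i = 1, …, 34, with X_I the indicator of one ascent.
There are 34 indicators.
For each fixed i, the pair (π(i), π(i+1)) is a uniformly random ordered pair of distinct values from {1, …, 35}; by symmetry P[π(i) < π(i+1)] = 1/2.
By linearity: E[X] = 34 · (1/2) = (35 − 1) · (1/2) = 17 ≈ 17.000000.

E[X] = 17 = 17.000000.


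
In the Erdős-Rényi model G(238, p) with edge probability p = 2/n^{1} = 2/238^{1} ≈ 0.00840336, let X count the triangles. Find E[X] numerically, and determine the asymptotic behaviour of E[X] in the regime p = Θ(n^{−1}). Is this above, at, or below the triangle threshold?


Number of potential triangles: C(238, 3) = 2218636.
Each occurs with probability p³ ≈ (0.00840336)³ ≈ 5.93415814e-07.
By linearity: E[X] = C(238, 3)·p³ ≈ 2218636 · 5.93415814e-07 ≈ 1.316574.
Here α = 1, so p = 2/n is exactly at the triangle threshold p ~ 1/n. Asymptotically E[X] → c³/6 = 2³/6 = 4/3 ≈ 1.333333, a bounded constant. In this regime the triangle count is asymptotically Poisson(c³/6).

E[X] ≈ 1.316574; in regime p = Θ(1/n^{1}) E[X] stays bounded (at the triangle threshold p ~ 1/n).


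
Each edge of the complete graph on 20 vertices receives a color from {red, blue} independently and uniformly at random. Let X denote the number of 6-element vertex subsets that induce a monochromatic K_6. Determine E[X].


Let X = Σ_S X_S over the C(20, 6) = 38760 subsets S of size 6, where X_S = 1 if the K_6 on S is monochromatic.
For a fixed S, the K_6 on S has C(6, 2) = 15 edges. P[all 15 edges red] = (1/2)^15, and likewise for blue, so P[monochromatic] = 2·(1/2)^15 = 2^{1 − 15} = 1/16384.
By linearity of expectation: E[X] = C(20, 6) · 2^{1 − 15} = 38760 · 1/16384 = 4845/2048.
Numerically: E[X] ≈ 2.36572.

E[X] = C(20,6)·2^(1−C(6,2)) = 4845/2048 ≈ 2.36572.


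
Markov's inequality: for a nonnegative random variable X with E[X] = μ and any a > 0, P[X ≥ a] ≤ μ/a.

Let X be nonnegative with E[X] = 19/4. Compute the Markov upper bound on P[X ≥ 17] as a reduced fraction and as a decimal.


μ = E[X] = 19/4, a = 17.
Markov: P[X ≥ 17] ≤ μ/a = (19/4)/17 = 19/68.
Numerically: ≈ 0.27941.
(Since a = 17 > μ = 4.75000, the bound 19/68 is < 1 and informative.)

P[X ≥ 17] ≤ 19/68 ≈ 0.27941.


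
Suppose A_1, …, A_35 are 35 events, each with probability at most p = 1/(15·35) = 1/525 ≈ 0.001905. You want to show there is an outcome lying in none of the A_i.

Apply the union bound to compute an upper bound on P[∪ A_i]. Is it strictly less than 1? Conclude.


Union bound: P[∪_{i=1}^{35} A_i] ≤ Σ_i P[A_i] ≤ 35·p = 35·(1/525) = 1/15.
Numerically: 1/15 ≈ 0.066667.
Is 1/15 < 1? YES.
Since P[∪ A_i] ≤ 1/15 < 1, the complement has P[∩ A_i^c] ≥ 1 − 1/15 = 14/15 > 0, so some outcome avoids every A_i.

35·p = 1/15 ≈ 0.066667; existence CERTIFIED by the union bound.


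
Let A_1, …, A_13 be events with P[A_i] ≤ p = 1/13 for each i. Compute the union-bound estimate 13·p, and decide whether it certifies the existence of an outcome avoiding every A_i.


Union bound: P[∪_{i=1}^{13} A_i] ≤ Σ_i P[A_i] ≤ 13·p = 13·(1/13) = 1.
Numerically: 1 ≈ 1.0000000.
Is 1 < 1? NO.
Since the bound 1 is ≥ 1, the union bound is uninformative here; it does NOT by itself certify existence.

13·p = 1 ≈ 1.0000000; existence NOT certified by the union bound.


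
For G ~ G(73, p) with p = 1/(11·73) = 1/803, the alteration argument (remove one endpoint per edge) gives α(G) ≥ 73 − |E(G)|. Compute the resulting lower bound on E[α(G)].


E[|E(G)|] = C(73, 2)·p = 2628 · (1/803) = 36/11.
E[α(G)] ≥ n − E[|E(G)|] = 73 − 36/11 = 767/11.
Numerically: ≈ 69.727273.
(This is only a lower bound; the true E[α(G)] may be larger.)

E[α(G)] ≥ 767/11 ≈ 69.727273.


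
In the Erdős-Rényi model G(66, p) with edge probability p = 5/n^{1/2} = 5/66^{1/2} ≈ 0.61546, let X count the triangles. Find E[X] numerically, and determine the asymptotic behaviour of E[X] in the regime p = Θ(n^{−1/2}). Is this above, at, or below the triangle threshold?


Number of potential triangles: C(66, 3) = 45760.
Each occurs with probability p³ ≈ (0.61546)³ ≈ 2.3312782e-01.
By linearity: E[X] = C(66, 3)·p³ ≈ 45760 · 2.3312782e-01 ≈ 10667.92922.
Since α = 1/2 < 1, p = c/n^{1/2} ≫ 1/n is above the triangle threshold p ~ 1/n. Asymptotically E[X] ~ (c³/6)·n^{3(1−α)} = (5³/6)·n^{1.5} → ∞; triangles are abundant w.h.p.

E[X] ≈ 10667.92922; in regime p = Θ(1/n^{1/2}) E[X] diverges (above the triangle threshold p ~ 1/n).


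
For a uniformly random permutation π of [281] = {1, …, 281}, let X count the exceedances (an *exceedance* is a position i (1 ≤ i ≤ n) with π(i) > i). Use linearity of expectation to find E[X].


Write X = Σ_{i=1}^{281} X_i, where X_i = 1_{π(i) > i}.
For each fixed i, π(i) is uniform over {1, …, 281} (marginal of a uniform permutation), so P[π(i) > i] = (n − i)/n. Summing: Σ_{i=1}^{281} (n − i)/n = (0 + 1 + … + 280)/281 = 281(281 − 1)/(2·281) = (281 − 1)/2.
Hence E[X] = Σ_{i=1}^{281} (281 − i)/281 = 140 ≈ 140.000000.

E[X] = 140 = 140.000000.


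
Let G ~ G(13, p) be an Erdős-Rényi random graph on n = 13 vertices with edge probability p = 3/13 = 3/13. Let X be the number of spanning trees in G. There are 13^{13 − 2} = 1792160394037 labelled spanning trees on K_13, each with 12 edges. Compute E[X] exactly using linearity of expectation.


K_13 has 13^{13 − 2} = 1792160394037 labelled spanning trees.
For each such spanning tree H, let X_H = 1 if all 12 edges of H are present in G. Then P[X_H = 1] = p^{12} = (3/13)^{12} = 531441/23298085122481.
By linearity: E[X] = Σ_H E[X_H] = 1792160394037 · p^{12} = 1792160394037 · 531441/23298085122481 = 531441/13.
Numerically: E[X] ≈ 40880.1.

E[X] = 1792160394037 · (3/13)^{12} = 531441/13 ≈ 40880.1.


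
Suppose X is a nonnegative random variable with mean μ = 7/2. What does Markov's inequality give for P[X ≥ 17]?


μ = E[X] = 7/2, a = 17.
Markov: P[X ≥ 17] ≤ μ/a = (7/2)/17 = 7/34.
Numerically: ≈ 0.205882.
(Since a = 17 > μ = 3.500000, the bound 7/34 is < 1 and informative.)

P[X ≥ 17] ≤ 7/34 ≈ 0.205882.


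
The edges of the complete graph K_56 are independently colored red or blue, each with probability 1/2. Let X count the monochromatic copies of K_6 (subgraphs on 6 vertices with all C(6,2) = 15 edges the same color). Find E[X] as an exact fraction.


Let X = Σ_S X_S over the C(56, 6) = 32468436 subsets S of size 6, where X_S = 1 if the K_6 on S is monochromatic.
For a fixed S, the K_6 on S has C(6, 2) = 15 edges. P[all 15 edges red] = (1/2)^15, and likewise for blue, so P[monochromatic] = 2·(1/2)^15 = 2^{1 − 15} = 1/16384.
By linearity of expectation: E[X] = C(56, 6) · 2^{1 − 15} = 32468436 · 1/16384 = 8117109/4096.
Numerically: E[X] ≈ 1981.7161.

E[X] = C(56,6)·2^(1−C(6,2)) = 8117109/4096 ≈ 1981.7161.


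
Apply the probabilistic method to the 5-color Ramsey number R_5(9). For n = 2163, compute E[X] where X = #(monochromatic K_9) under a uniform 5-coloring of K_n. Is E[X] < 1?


E[X] = C(2163, 9) · 5^{1 − 36} = 2808716806866462450348390 · 5^{−35} = 2808716806866462450348390/2910383045673370361328125.
As a reduced fraction: E[X] = 561743361373292490069678/582076609134674072265625 ≈ 0.965.
Is E[X] < 1? YES.
Since E[X] < 1, there exists a 5-coloring of K_{2163} with no monochromatic K_9; hence R_5(9) > 2163.

E[X] = 561743361373292490069678/582076609134674072265625 ≈ 0.965; E[X] < 1, so R_5(9) > 2163.


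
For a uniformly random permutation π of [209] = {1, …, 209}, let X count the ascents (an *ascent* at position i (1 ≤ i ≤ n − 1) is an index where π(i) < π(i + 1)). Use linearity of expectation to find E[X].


Write X = Σ X_I over i = 1, …, 208, with X_I the indicator of one ascent.
There are 208 indicators.
For each fixed i, the pair (π(i), π(i+1)) is a uniformly random ordered pair of distinct values from {1, …, 209}; by symmetry P[π(i) < π(i+1)] = 1/2.
By linearity: E[X] = 208 · (1/2) = (209 − 1) · (1/2) = 104 ≈ 104.000000.

E[X] = 104 = 104.000000.


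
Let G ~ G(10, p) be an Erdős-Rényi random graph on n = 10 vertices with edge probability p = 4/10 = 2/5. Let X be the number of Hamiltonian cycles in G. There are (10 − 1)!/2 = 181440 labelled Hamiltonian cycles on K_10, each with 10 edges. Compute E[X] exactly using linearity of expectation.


K_10 has (10 − 1)!/2 = 181440 labelled Hamiltonian cycles.
For each such Hamiltonian cycle H, let X_H = 1 if all 10 edges of H are present in G. Then P[X_H = 1] = p^{10} = (2/5)^{10} = 1024/9765625.
Summing the indicators: E[X] = Σ_H E[X_H] = 181440 · p^{10} = 181440 · 1024/9765625 = 37158912/1953125.
Numerically: E[X] ≈ 19.0254.

E[X] = 181440 · (2/5)^{10} = 37158912/1953125 ≈ 19.0254.


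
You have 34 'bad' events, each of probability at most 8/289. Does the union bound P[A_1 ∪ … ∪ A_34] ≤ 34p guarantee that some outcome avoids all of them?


Union bound: P[∪_{i=1}^{34} A_i] ≤ Σ_i P[A_i] ≤ 34·p = 34·(8/289) = 16/17.
Numerically: 16/17 ≈ 0.941.
Is 16/17 < 1? YES.
Since P[∪ A_i] ≤ 16/17 < 1, the complement has P[∩ A_i^c] ≥ 1 − 16/17 = 1/17 > 0, so some outcome avoids every A_i.

34·p = 16/17 ≈ 0.941; existence CERTIFIED by the union bound.


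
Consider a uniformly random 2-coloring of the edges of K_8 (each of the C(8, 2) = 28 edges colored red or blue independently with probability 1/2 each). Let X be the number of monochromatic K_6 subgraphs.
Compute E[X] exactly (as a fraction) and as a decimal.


Let X = Σ_S X_S over the C(8, 6) = 28 subsets S of size 6, where X_S = 1 if the K_6 on S is monochromatic.
For a fixed S, the K_6 on S has C(6, 2) = 15 edges. P[all 15 edges red] = (1/2)^15, and likewise for blue, so P[monochromatic] = 2·(1/2)^15 = 2^{1 − 15} = 1/16384.
By linearity of expectation: E[X] = C(8, 6) · 2^{1 − 15} = 28 · 1/16384 = 7/4096.
Numerically: E[X] ≈ 0.001709.

E[X] = C(8,6)·2^(1−C(6,2)) = 7/4096 ≈ 0.001709.


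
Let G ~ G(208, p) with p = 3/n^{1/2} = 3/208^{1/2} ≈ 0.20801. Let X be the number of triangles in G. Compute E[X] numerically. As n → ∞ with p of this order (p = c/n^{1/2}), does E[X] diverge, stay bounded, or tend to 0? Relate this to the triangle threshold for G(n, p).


Number of potential triangles: C(208, 3) = 1478256.
Each occurs with probability p³ ≈ (0.20801)³ ≈ 9.0005440e-03.
By linearity: E[X] = C(208, 3)·p³ ≈ 1478256 · 9.0005440e-03 ≈ 13305.10824.
Since α = 1/2 < 1, p = c/n^{1/2} ≫ 1/n is above the triangle threshold p ~ 1/n. Asymptotically E[X] ~ (c³/6)·n^{3(1−α)} = (3³/6)·n^{1.5} → ∞; triangles are abundant w.h.p.

E[X] ≈ 13305.10824; in regime p = Θ(1/n^{1/2}) E[X] diverges (above the triangle threshold p ~ 1/n).


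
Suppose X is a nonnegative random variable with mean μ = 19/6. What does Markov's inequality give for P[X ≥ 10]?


μ = E[X] = 19/6, a = 10.
Markov: P[X ≥ 10] ≤ μ/a = (19/6)/10 = 19/60.
Numerically: ≈ 0.31667.
(Since a = 10 > μ = 3.16667, the bound 19/60 is < 1 and informative.)

P[X ≥ 10] ≤ 19/60 ≈ 0.31667.


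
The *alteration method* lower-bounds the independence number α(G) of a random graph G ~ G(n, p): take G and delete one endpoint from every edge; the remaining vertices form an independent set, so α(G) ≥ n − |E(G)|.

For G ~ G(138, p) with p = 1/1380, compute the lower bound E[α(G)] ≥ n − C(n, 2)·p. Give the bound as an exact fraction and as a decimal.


E[|E(G)|] = C(138, 2)·p = 9453 · (1/1380) = 137/20.
E[α(G)] ≥ n − E[|E(G)|] = 138 − 137/20 = 2623/20.
Numerically: ≈ 131.1500.
(This is only a lower bound; the true E[α(G)] may be larger.)

E[α(G)] ≥ 2623/20 ≈ 131.1500.


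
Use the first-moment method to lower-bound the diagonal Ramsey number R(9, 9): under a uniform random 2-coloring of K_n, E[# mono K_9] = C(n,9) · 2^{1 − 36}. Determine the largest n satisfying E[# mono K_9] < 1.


We need C(n, 9) · 2^{1 − 36} < 1, i.e. C(n, 9) < 2^{36 − 1} = 34359738368.
Check values of n near the boundary:
  n = 61: C(61, 9) = 17341763505; 17341763505 < 34359738368? YES
  n = 62: C(62, 9) = 20286591270; 20286591270 < 34359738368? YES
  n = 63: C(63, 9) = 23667689815; 23667689815 < 34359738368? YES
  n = 64: C(64, 9) = 27540584512; 27540584512 < 34359738368? YES
  n = 65: C(65, 9) = 31966749880; 31966749880 < 34359738368? YES
  n = 66: C(66, 9) = 37014131440; 37014131440 < 34359738368? NO
The largest n with C(n, 9) < 34359738368 is n = 65 (where E[X] = 3995843735/4294967296 ≈ 0.930355). Hence R(9, 9) > 65, i.e. R(9, 9) ≥ 66.

Largest n = 65; hence R(9, 9) > 65.


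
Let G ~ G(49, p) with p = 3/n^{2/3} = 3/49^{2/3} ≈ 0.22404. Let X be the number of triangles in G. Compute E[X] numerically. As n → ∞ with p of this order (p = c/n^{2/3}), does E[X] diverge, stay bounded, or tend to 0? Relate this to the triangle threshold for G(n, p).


Number of potential triangles: C(49, 3) = 18424.
Each occurs with probability p³ ≈ (0.22404)³ ≈ 1.1245314e-02.
By linearity: E[X] = C(49, 3)·p³ ≈ 18424 · 1.1245314e-02 ≈ 207.18367.
Since α = 2/3 < 1, p = c/n^{2/3} ≫ 1/n is above the triangle threshold p ~ 1/n. Asymptotically E[X] ~ (c³/6)·n^{3(1−α)} = (3³/6)·n^{1} → ∞; triangles are abundant w.h.p.

E[X] ≈ 207.18367; in regime p = Θ(1/n^{2/3}) E[X] diverges (above the triangle threshold p ~ 1/n).


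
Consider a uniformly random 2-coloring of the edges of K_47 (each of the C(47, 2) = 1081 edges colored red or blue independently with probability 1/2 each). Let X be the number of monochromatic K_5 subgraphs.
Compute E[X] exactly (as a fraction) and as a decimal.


Let X = Σ_S X_S over the C(47, 5) = 1533939 subsets S of size 5, where X_S = 1 if the K_5 on S is monochromatic.
For a fixed S, the K_5 on S has C(5, 2) = 10 edges. P[all 10 edges red] = (1/2)^10, and likewise for blue, so P[monochromatic] = 2·(1/2)^10 = 2^{1 − 10} = 1/512.
By linearity of expectation: E[X] = C(47, 5) · 2^{1 − 10} = 1533939 · 1/512 = 1533939/512.
Numerically: E[X] ≈ 2995.974609.

E[X] = C(47,5)·2^(1−C(5,2)) = 1533939/512 ≈ 2995.974609.


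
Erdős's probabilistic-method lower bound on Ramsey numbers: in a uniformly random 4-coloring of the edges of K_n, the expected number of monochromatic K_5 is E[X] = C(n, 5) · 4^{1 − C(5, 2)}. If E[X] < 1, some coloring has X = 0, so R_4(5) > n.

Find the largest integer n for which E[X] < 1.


We need C(n, 5) · 4^{1 − 10} < 1, i.e. C(n, 5) < 4^{10 − 1} = 262144.
Check values of n near the boundary:
  n = 27: C(27, 5) = 80730; 80730 < 262144? YES
  n = 28: C(28, 5) = 98280; 98280 < 262144? YES
  n = 29: C(29, 5) = 118755; 118755 < 262144? YES
  n = 30: C(30, 5) = 142506; 142506 < 262144? YES
  n = 31: C(31, 5) = 169911; 169911 < 262144? YES
  n = 32: C(32, 5) = 201376; 201376 < 262144? YES
  n = 33: C(33, 5) = 237336; 237336 < 262144? YES
  n = 34: C(34, 5) = 278256; 278256 < 262144? NO
  n = 35: C(35, 5) = 324632; 324632 < 262144? NO
The largest n with C(n, 5) < 262144 is n = 33 (where E[X] = 29667/32768 ≈ 0.9054). Hence R_4(5) > 33, i.e. R_4(5) ≥ 34.

Largest n = 33; hence R_4(5) > 33.


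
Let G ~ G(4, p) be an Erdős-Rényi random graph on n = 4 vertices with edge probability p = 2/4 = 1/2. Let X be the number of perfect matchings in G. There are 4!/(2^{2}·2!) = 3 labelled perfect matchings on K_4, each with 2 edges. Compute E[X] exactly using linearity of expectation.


K_4 has 4!/(2^{2}·2!) = 3 labelled perfect matchings.
For each such perfect matching H, let X_H = 1 if all 2 edges of H are present in G. Then P[X_H = 1] = p^{2} = (1/2)^{2} = 1/4.
By linearity: E[X] = Σ_H E[X_H] = 3 · p^{2} = 3 · 1/4 = 3/4.
Numerically: E[X] ≈ 0.75.

E[X] = 3 · (1/2)^{2} = 3/4 ≈ 0.75.


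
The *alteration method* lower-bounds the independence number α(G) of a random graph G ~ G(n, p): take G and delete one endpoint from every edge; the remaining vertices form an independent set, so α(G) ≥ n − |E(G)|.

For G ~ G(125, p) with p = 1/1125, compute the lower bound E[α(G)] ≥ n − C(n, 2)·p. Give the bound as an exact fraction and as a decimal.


E[|E(G)|] = C(125, 2)·p = 7750 · (1/1125) = 62/9.
E[α(G)] ≥ n − E[|E(G)|] = 125 − 62/9 = 1063/9.
Numerically: ≈ 118.111111.
(This is only a lower bound; the true E[α(G)] may be larger.)

E[α(G)] ≥ 1063/9 ≈ 118.111111.


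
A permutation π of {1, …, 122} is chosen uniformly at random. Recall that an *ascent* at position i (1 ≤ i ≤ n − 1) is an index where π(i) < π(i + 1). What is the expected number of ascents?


Write X = Σ X_I over i = 1, …, 121, with X_I the indicator of one ascent.
There are 121 indicators.
For each fixed i, the pair (π(i), π(i+1)) is a uniformly random ordered pair of distinct values from {1, …, 122}; by symmetry P[π(i) < π(i+1)] = 1/2.
By linearity: E[X] = 121 · (1/2) = (122 − 1) · (1/2) = 121/2 ≈ 60.50000.

E[X] = 121/2 = 60.50000.


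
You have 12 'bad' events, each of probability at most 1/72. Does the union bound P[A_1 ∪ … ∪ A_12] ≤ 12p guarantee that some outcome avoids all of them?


Union bound: P[∪_{i=1}^{12} A_i] ≤ Σ_i P[A_i] ≤ 12·p = 12·(1/72) = 1/6.
Numerically: 1/6 ≈ 0.167.
Is 1/6 < 1? YES.
Since P[∪ A_i] ≤ 1/6 < 1, the complement has P[∩ A_i^c] ≥ 1 − 1/6 = 5/6 > 0, so some outcome avoids every A_i.

12·p = 1/6 ≈ 0.167; existence CERTIFIED by the union bound.


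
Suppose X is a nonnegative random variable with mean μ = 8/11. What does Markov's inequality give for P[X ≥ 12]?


μ = E[X] = 8/11, a = 12.
Markov: P[X ≥ 12] ≤ μ/a = (8/11)/12 = 2/33.
Numerically: ≈ 0.061.
(Since a = 12 > μ = 0.727, the bound 2/33 is < 1 and informative.)

P[X ≥ 12] ≤ 2/33 ≈ 0.061.


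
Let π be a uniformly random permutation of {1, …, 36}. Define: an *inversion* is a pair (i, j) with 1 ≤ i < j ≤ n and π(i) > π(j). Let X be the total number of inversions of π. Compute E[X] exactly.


Write X = Σ X_I over the C(36, 2) = 630 pairs i < j, with X_I the indicator of one inversion.
There are 630 indicators.
For each fixed pair i < j, the values π(i) and π(j) are two distinct elements of {1, …, 36} in uniformly random order; by symmetry P[π(i) > π(j)] = 1/2.
By linearity: E[X] = 630 · (1/2) = C(36, 2) · (1/2) = 630/2 = 315 ≈ 315.00000.

E[X] = 315 = 315.00000.


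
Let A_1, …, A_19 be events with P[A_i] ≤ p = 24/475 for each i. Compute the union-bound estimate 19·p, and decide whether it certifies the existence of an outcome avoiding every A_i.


Union bound: P[∪_{i=1}^{19} A_i] ≤ Σ_i P[A_i] ≤ 19·p = 19·(24/475) = 24/25.
Numerically: 24/25 ≈ 0.96000.
Is 24/25 < 1? YES.
Since P[∪ A_i] ≤ 24/25 < 1, the complement has P[∩ A_i^c] ≥ 1 − 24/25 = 1/25 > 0, so some outcome avoids every A_i.

19·p = 24/25 ≈ 0.96000; existence CERTIFIED by the union bound.


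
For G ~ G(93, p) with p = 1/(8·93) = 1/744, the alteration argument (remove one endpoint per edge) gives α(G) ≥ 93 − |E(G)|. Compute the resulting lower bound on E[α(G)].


E[|E(G)|] = C(93, 2)·p = 4278 · (1/744) = 23/4.
E[α(G)] ≥ n − E[|E(G)|] = 93 − 23/4 = 349/4.
Numerically: ≈ 87.250000.
(This is only a lower bound; the true E[α(G)] may be larger.)

E[α(G)] ≥ 349/4 ≈ 87.250000.


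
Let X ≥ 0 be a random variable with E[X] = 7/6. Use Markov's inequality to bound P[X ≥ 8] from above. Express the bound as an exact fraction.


μ = E[X] = 7/6, a = 8.
Markov: P[X ≥ 8] ≤ μ/a = (7/6)/8 = 7/48.
Numerically: ≈ 0.146.
(Since a = 8 > μ = 1.167, the bound 7/48 is < 1 and informative.)

P[X ≥ 8] ≤ 7/48 ≈ 0.146.


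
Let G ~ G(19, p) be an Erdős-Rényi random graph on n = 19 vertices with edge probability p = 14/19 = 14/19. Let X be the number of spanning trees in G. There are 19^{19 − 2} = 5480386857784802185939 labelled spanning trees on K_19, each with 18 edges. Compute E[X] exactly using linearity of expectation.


K_19 has 19^{19 − 2} = 5480386857784802185939 labelled spanning trees.
For each such spanning tree H, let X_H = 1 if all 18 edges of H are present in G. Then P[X_H = 1] = p^{18} = (14/19)^{18} = 426878854210636742656/104127350297911241532841.
Summing the indicators: E[X] = Σ_H E[X_H] = 5480386857784802185939 · p^{18} = 5480386857784802185939 · 426878854210636742656/104127350297911241532841 = 426878854210636742656/19.
Numerically: E[X] ≈ 2.247e+19.

E[X] = 5480386857784802185939 · (14/19)^{18} = 426878854210636742656/19 ≈ 2.247e+19.


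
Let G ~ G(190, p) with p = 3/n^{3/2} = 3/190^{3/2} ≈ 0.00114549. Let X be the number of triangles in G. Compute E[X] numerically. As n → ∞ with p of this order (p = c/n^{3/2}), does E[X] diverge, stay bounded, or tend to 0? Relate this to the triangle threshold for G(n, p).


Number of potential triangles: C(190, 3) = 1125180.
Each occurs with probability p³ ≈ (0.00114549)³ ≈ 1.50304700e-09.
By linearity: E[X] = C(190, 3)·p³ ≈ 1125180 · 1.50304700e-09 ≈ 0.001691.
Since α = 3/2 > 1, p = c/n^{3/2} = o(1/n) is below the triangle threshold p ~ 1/n. Asymptotically E[X] ~ (c³/6)·n^{3(1−α)} = (3³/6)·n^{-1.5} → 0, so by Markov's inequality G has no triangles w.h.p.

E[X] ≈ 0.001691; in regime p = Θ(1/n^{3/2}) E[X] tends to 0 (below the triangle threshold p ~ 1/n).


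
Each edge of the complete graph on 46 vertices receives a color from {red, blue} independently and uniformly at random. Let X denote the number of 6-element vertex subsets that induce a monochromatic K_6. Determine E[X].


Let X = Σ_S X_S over the C(46, 6) = 9366819 subsets S of size 6, where X_S = 1 if the K_6 on S is monochromatic.
For a fixed S, the K_6 on S has C(6, 2) = 15 edges. P[all 15 edges red] = (1/2)^15, and likewise for blue, so P[monochromatic] = 2·(1/2)^15 = 2^{1 − 15} = 1/16384.
By linearity of expectation: E[X] = C(46, 6) · 2^{1 − 15} = 9366819 · 1/16384 = 9366819/16384.
Numerically: E[X] ≈ 571.705261.

E[X] = C(46,6)·2^(1−C(6,2)) = 9366819/16384 ≈ 571.705261.


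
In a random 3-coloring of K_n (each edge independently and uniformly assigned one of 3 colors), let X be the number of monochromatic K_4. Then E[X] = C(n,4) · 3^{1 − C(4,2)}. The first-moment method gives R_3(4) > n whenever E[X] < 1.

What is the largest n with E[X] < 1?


We need C(n, 4) · 3^{1 − 6} < 1, i.e. C(n, 4) < 3^{6 − 1} = 243.
Check values of n near the boundary:
  n = 7: C(7, 4) = 35; 35 < 243? YES
  n = 8: C(8, 4) = 70; 70 < 243? YES
  n = 9: C(9, 4) = 126; 126 < 243? YES
  n = 10: C(10, 4) = 210; 210 < 243? YES
  n = 11: C(11, 4) = 330; 330 < 243? NO
  n = 12: C(12, 4) = 495; 495 < 243? NO
  n = 13: C(13, 4) = 715; 715 < 243? NO
The largest n with C(n, 4) < 243 is n = 10 (where E[X] = 70/81 ≈ 0.864198). Hence R_3(4) > 10, i.e. R_3(4) ≥ 11.

Largest n = 10; hence R_3(4) > 10.


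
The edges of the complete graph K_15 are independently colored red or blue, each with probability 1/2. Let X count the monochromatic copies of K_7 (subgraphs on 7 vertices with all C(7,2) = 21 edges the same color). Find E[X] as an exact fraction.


Let X = Σ_S X_S over the C(15, 7) = 6435 subsets S of size 7, where X_S = 1 if the K_7 on S is monochromatic.
For a fixed S, the K_7 on S has C(7, 2) = 21 edges. P[all 21 edges red] = (1/2)^21, and likewise for blue, so P[monochromatic] = 2·(1/2)^21 = 2^{1 − 21} = 1/1048576.
By linearity: E[X] = C(15, 7) · 2^{1 − 21} = 6435 · 1/1048576 = 6435/1048576.
Numerically: E[X] ≈ 0.006.

E[X] = C(15,7)·2^(1−C(7,2)) = 6435/1048576 ≈ 0.006.


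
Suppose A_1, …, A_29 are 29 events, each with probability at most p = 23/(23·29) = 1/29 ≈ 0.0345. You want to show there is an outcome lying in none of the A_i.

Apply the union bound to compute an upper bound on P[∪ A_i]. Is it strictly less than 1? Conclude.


Union bound: P[∪_{i=1}^{29} A_i] ≤ Σ_i P[A_i] ≤ 29·p = 29·(1/29) = 1.
Numerically: 1 ≈ 1.0000.
Is 1 < 1? NO.
Since the bound 1 is ≥ 1, the union bound is uninformative here; it does NOT by itself certify existence.

29·p = 1 ≈ 1.0000; existence NOT certified by the union bound.


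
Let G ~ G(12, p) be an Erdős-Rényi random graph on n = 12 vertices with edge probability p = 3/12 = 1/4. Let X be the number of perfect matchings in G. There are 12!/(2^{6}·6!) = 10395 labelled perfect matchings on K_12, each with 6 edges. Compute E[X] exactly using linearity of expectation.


K_12 has 12!/(2^{6}·6!) = 10395 labelled perfect matchings.
For each such perfect matching H, let X_H = 1 if all 6 edges of H are present in G. Then P[X_H = 1] = p^{6} = (1/4)^{6} = 1/4096.
By linearity of expectation: E[X] = Σ_H E[X_H] = 10395 · p^{6} = 10395 · 1/4096 = 10395/4096.
Numerically: E[X] ≈ 2.54.

E[X] = 10395 · (1/4)^{6} = 10395/4096 ≈ 2.54.


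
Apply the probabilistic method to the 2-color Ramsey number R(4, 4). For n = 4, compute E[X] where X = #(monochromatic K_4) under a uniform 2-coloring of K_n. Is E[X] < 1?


E[X] = C(4, 4) · 2^{1 − 6} = 1 · 2^{−5} = 1/32.
As a reduced fraction: E[X] = 1/32 ≈ 0.031.
Is E[X] < 1? YES.
Since E[X] < 1, there exists a 2-coloring of K_{4} with no monochromatic K_4; hence R(4, 4) > 4.

E[X] = 1/32 ≈ 0.031; E[X] < 1, so R(4, 4) > 4.


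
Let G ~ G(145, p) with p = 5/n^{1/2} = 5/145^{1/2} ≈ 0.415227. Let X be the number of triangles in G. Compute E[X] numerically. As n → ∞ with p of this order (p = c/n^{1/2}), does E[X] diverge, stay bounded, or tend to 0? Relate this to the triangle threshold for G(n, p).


Number of potential triangles: C(145, 3) = 497640.
Each occurs with probability p³ ≈ (0.415227)³ ≈ 7.15909309e-02.
By linearity: E[X] = C(145, 3)·p³ ≈ 497640 · 7.15909309e-02 ≈ 35626.510857.
Since α = 1/2 < 1, p = c/n^{1/2} ≫ 1/n is above the triangle threshold p ~ 1/n. Asymptotically E[X] ~ (c³/6)·n^{3(1−α)} = (5³/6)·n^{1.5} → ∞; triangles are abundant w.h.p.

E[X] ≈ 35626.510857; in regime p = Θ(1/n^{1/2}) E[X] diverges (above the triangle threshold p ~ 1/n).


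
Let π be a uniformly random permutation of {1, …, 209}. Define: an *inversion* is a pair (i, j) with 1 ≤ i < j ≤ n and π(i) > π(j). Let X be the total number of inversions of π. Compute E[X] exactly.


Write X = Σ X_I over the C(209, 2) = 21736 pairs i < j, with X_I the indicator of one inversion.
There are 21736 indicators.
For each fixed pair i < j, the values π(i) and π(j) are two distinct elements of {1, …, 209} in uniformly random order; by symmetry P[π(i) > π(j)] = 1/2.
By linearity: E[X] = 21736 · (1/2) = C(209, 2) · (1/2) = 21736/2 = 10868 ≈ 10868.000000.

E[X] = 10868 = 10868.000000.


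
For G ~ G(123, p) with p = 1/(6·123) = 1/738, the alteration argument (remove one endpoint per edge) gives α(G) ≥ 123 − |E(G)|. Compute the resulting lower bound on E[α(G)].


E[|E(G)|] = C(123, 2)·p = 7503 · (1/738) = 61/6.
E[α(G)] ≥ n − E[|E(G)|] = 123 − 61/6 = 677/6.
Numerically: ≈ 112.833333.
(This is only a lower bound; the true E[α(G)] may be larger.)

E[α(G)] ≥ 677/6 ≈ 112.833333.


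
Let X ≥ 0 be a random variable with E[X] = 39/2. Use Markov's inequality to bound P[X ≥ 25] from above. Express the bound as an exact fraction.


μ = E[X] = 39/2, a = 25.
Markov: P[X ≥ 25] ≤ μ/a = (39/2)/25 = 39/50.
Numerically: ≈ 0.7800.
(Since a = 25 > μ = 19.5000, the bound 39/50 is < 1 and informative.)

P[X ≥ 25] ≤ 39/50 ≈ 0.7800.


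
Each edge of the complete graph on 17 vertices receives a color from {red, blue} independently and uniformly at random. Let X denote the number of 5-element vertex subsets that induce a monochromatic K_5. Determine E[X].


Let X = Σ_S X_S over the C(17, 5) = 6188 subsets S of size 5, where X_S = 1 if the K_5 on S is monochromatic.
For a fixed S, the K_5 on S has C(5, 2) = 10 edges. P[all 10 edges red] = (1/2)^10, and likewise for blue, so P[monochromatic] = 2·(1/2)^10 = 2^{1 − 10} = 1/512.
By linearity: E[X] = C(17, 5) · 2^{1 − 10} = 6188 · 1/512 = 1547/128.
Numerically: E[X] ≈ 12.086.

E[X] = C(17,5)·2^(1−C(5,2)) = 1547/128 ≈ 12.086.


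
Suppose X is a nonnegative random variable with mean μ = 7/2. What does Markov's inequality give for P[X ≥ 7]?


μ = E[X] = 7/2, a = 7.
Markov: P[X ≥ 7] ≤ μ/a = (7/2)/7 = 1/2.
Numerically: ≈ 0.500.
(Since a = 7 > μ = 3.500, the bound 1/2 is < 1 and informative.)

P[X ≥ 7] ≤ 1/2 ≈ 0.500.


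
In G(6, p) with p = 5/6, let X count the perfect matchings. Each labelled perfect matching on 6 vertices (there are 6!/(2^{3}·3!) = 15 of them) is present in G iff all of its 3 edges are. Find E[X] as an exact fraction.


K_6 has 6!/(2^{3}·3!) = 15 labelled perfect matchings.
For each such perfect matching H, let X_H = 1 if all 3 edges of H are present in G. Then P[X_H = 1] = p^{3} = (5/6)^{3} = 125/216.
Summing the indicators: E[X] = Σ_H E[X_H] = 15 · p^{3} = 15 · 125/216 = 625/72.
Numerically: E[X] ≈ 8.6806.

E[X] = 15 · (5/6)^{3} = 625/72 ≈ 8.6806.


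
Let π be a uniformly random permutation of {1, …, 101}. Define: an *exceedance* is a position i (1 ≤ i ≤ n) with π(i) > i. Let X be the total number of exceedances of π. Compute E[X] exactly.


Write X = Σ_{i=1}^{101} X_i, where X_i = 1_{π(i) > i}.
For each fixed i, π(i) is uniform over {1, …, 101} (marginal of a uniform permutation), so P[π(i) > i] = (n − i)/n. Summing: Σ_{i=1}^{101} (n − i)/n = (0 + 1 + … + 100)/101 = 101(101 − 1)/(2·101) = (101 − 1)/2.
Hence E[X] = Σ_{i=1}^{101} (101 − i)/101 = 50 ≈ 50.000.

E[X] = 50 = 50.000.


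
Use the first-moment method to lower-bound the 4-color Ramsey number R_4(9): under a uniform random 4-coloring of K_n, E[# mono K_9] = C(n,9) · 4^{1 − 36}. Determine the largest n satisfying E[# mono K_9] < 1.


We need C(n, 9) · 4^{1 − 36} < 1, i.e. C(n, 9) < 4^{36 − 1} = 1180591620717411303424.
Check values of n near the boundary:
  n = 908: C(908, 9) = 1111058428637338083100; 1111058428637338083100 < 1180591620717411303424? YES
  n = 909: C(909, 9) = 1122169012923711463931; 1122169012923711463931 < 1180591620717411303424? YES
  n = 910: C(910, 9) = 1133378248346922788210; 1133378248346922788210 < 1180591620717411303424? YES
  n = 911: C(911, 9) = 1144686900492291197405; 1144686900492291197405 < 1180591620717411303424? YES
  n = 912: C(912, 9) = 1156095740032081475120; 1156095740032081475120 < 1180591620717411303424? YES
  n = 913: C(913, 9) = 1167605542753639808390; 1167605542753639808390 < 1180591620717411303424? YES
  n = 914: C(914, 9) = 1179217089587653905932; 1179217089587653905932 < 1180591620717411303424? YES
  n = 915: C(915, 9) = 1190931166636537885130; 1190931166636537885130 < 1180591620717411303424? NO
  n = 916: C(916, 9) = 1202748565202942340440; 1202748565202942340440 < 1180591620717411303424? NO
  n = 917: C(917, 9) = 1214670081818390006810; 1214670081818390006810 < 1180591620717411303424? NO
The largest n with C(n, 9) < 1180591620717411303424 is n = 914 (where E[X] = 294804272396913476483/295147905179352825856 ≈ 0.999). Hence R_4(9) > 914, i.e. R_4(9) ≥ 915.

Largest n = 914; hence R_4(9) > 914.


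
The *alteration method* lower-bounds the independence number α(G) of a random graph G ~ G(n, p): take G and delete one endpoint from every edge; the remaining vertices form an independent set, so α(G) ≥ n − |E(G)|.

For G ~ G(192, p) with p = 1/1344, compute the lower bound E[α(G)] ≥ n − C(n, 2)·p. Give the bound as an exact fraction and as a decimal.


E[|E(G)|] = C(192, 2)·p = 18336 · (1/1344) = 191/14.
E[α(G)] ≥ n − E[|E(G)|] = 192 − 191/14 = 2497/14.
Numerically: ≈ 178.357.
(This is only a lower bound; the true E[α(G)] may be larger.)

E[α(G)] ≥ 2497/14 ≈ 178.357.


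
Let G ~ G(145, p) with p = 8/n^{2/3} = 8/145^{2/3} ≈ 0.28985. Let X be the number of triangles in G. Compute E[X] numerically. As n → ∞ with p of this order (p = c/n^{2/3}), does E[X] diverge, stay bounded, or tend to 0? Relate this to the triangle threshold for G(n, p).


Number of potential triangles: C(145, 3) = 497640.
Each occurs with probability p³ ≈ (0.28985)³ ≈ 2.4351962e-02.
By linearity: E[X] = C(145, 3)·p³ ≈ 497640 · 2.4351962e-02 ≈ 12118.51034.
Since α = 2/3 < 1, p = c/n^{2/3} ≫ 1/n is above the triangle threshold p ~ 1/n. Asymptotically E[X] ~ (c³/6)·n^{3(1−α)} = (8³/6)·n^{1} → ∞; triangles are abundant w.h.p.

E[X] ≈ 12118.51034; in regime p = Θ(1/n^{2/3}) E[X] diverges (above the triangle threshold p ~ 1/n).


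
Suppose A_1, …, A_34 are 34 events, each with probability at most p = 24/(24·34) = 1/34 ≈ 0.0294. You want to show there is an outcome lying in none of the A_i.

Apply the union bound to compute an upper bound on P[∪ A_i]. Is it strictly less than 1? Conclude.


Union bound: P[∪_{i=1}^{34} A_i] ≤ Σ_i P[A_i] ≤ 34·p = 34·(1/34) = 1.
Numerically: 1 ≈ 1.0000.
Is 1 < 1? NO.
Since the bound 1 is ≥ 1, the union bound is uninformative here; it does NOT by itself certify existence.

34·p = 1 ≈ 1.0000; existence NOT certified by the union bound.


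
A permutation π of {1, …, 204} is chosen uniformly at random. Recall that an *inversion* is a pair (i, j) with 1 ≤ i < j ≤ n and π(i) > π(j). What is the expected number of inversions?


Write X = Σ X_I over the C(204, 2) = 20706 pairs i < j, with X_I the indicator of one inversion.
There are 20706 indicators.
For each fixed pair i < j, the values π(i) and π(j) are two distinct elements of {1, …, 204} in uniformly random order; by symmetry P[π(i) > π(j)] = 1/2.
By linearity: E[X] = 20706 · (1/2) = C(204, 2) · (1/2) = 20706/2 = 10353 ≈ 10353.000000.

E[X] = 10353 = 10353.000000.


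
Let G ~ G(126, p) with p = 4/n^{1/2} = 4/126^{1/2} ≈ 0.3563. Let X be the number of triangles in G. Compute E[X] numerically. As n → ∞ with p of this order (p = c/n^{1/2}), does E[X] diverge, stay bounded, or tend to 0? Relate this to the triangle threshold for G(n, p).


Number of potential triangles: C(126, 3) = 325500.
Each occurs with probability p³ ≈ (0.3563)³ ≈ 4.525058e-02.
By linearity: E[X] = C(126, 3)·p³ ≈ 325500 · 4.525058e-02 ≈ 14729.0640.
Since α = 1/2 < 1, p = c/n^{1/2} ≫ 1/n is above the triangle threshold p ~ 1/n. Asymptotically E[X] ~ (c³/6)·n^{3(1−α)} = (4³/6)·n^{1.5} → ∞; triangles are abundant w.h.p.

E[X] ≈ 14729.0640; in regime p = Θ(1/n^{1/2}) E[X] diverges (above the triangle threshold p ~ 1/n).


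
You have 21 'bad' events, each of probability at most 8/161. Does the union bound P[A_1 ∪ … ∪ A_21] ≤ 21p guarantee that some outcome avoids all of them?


Union bound: P[∪_{i=1}^{21} A_i] ≤ Σ_i P[A_i] ≤ 21·p = 21·(8/161) = 24/23.
Numerically: 24/23 ≈ 1.0434783.
Is 24/23 < 1? NO.
Since the bound 24/23 is ≥ 1, the union bound is uninformative here; it does NOT by itself certify existence.

21·p = 24/23 ≈ 1.0434783; existence NOT certified by the union bound.


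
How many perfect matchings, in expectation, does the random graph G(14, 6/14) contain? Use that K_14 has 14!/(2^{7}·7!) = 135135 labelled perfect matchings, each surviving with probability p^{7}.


K_14 has 14!/(2^{7}·7!) = 135135 labelled perfect matchings.
For each such perfect matching H, let X_H = 1 if all 7 edges of H are present in G. Then P[X_H = 1] = p^{7} = (3/7)^{7} = 2187/823543.
Summing the indicators: E[X] = Σ_H E[X_H] = 135135 · p^{7} = 135135 · 2187/823543 = 42220035/117649.
Numerically: E[X] ≈ 359.

E[X] = 135135 · (3/7)^{7} = 42220035/117649 ≈ 359.


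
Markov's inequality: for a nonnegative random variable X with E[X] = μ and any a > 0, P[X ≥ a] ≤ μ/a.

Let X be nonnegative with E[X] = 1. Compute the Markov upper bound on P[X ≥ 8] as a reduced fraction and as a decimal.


μ = E[X] = 1, a = 8.
Markov: P[X ≥ 8] ≤ μ/a = (1)/8 = 1/8.
Numerically: ≈ 0.1250.
(Since a = 8 > μ = 1.0000, the bound 1/8 is < 1 and informative.)

P[X ≥ 8] ≤ 1/8 ≈ 0.1250.


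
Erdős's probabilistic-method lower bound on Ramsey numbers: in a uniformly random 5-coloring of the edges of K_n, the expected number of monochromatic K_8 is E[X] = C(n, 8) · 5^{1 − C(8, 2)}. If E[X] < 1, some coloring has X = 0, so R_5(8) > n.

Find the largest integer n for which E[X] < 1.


We need C(n, 8) · 5^{1 − 28} < 1, i.e. C(n, 8) < 5^{28 − 1} = 7450580596923828125.
Check values of n near the boundary:
  n = 860: C(860, 8) = 7182671140665308145; 7182671140665308145 < 7450580596923828125? YES
  n = 861: C(861, 8) = 7250034996615275865; 7250034996615275865 < 7450580596923828125? YES
  n = 862: C(862, 8) = 7317951015318931845; 7317951015318931845 < 7450580596923828125? YES
  n = 863: C(863, 8) = 7386423071602617757; 7386423071602617757 < 7450580596923828125? YES
  n = 864: C(864, 8) = 7455455062926006708; 7455455062926006708 < 7450580596923828125? NO
The largest n with C(n, 8) < 7450580596923828125 is n = 863 (where E[X] = 7386423071602617757/7450580596923828125 ≈ 0.9913889). Hence R_5(8) > 863, i.e. R_5(8) ≥ 864.

Largest n = 863; hence R_5(8) > 863.


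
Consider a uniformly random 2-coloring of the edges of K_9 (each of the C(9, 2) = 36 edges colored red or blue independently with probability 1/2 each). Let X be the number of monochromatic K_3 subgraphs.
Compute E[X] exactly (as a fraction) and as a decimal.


Let X = Σ_S X_S over the C(9, 3) = 84 subsets S of size 3, where X_S = 1 if the K_3 on S is monochromatic.
For a fixed S, the K_3 on S has C(3, 2) = 3 edges. P[all 3 edges red] = (1/2)^3, and likewise for blue, so P[monochromatic] = 2·(1/2)^3 = 2^{1 − 3} = 1/4.
By linearity: E[X] = C(9, 3) · 2^{1 − 3} = 84 · 1/4 = 21.
Numerically: E[X] ≈ 21.000000.

E[X] = C(9,3)·2^(1−C(3,2)) = 21 ≈ 21.000000.
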